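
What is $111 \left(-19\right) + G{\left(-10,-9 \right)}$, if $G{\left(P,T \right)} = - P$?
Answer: $-2099$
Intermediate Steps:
$111 \left(-19\right) + G{\left(-10,-9 \right)} = 111 \left(-19\right) - -10 = -2109 + 10 = -2099$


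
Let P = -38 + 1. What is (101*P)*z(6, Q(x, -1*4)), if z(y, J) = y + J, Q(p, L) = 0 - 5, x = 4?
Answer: -3737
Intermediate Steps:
Q(p, L) = -5
P = -37
z(y, J) = J + y
(101*P)*z(6, Q(x, -1*4)) = (101*(-37))*(-5 + 6) = -3737*1 = -3737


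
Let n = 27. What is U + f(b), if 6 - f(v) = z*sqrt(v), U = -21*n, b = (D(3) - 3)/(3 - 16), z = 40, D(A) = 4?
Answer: -561 - 40*I*sqrt(13)/13 ≈ -561.0 - 11.094*I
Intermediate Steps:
b = -1/13 (b = (4 - 3)/(3 - 16) = 1/(-13) = 1*(-1/13) = -1/13 ≈ -0.076923)
U = -567 (U = -21*27 = -567)
f(v) = 6 - 40*sqrt(v)
U + f(b) = -567 + (6 - 40*I*sqrt(13)/13) = -561 - 40*I*sqrt(13)/13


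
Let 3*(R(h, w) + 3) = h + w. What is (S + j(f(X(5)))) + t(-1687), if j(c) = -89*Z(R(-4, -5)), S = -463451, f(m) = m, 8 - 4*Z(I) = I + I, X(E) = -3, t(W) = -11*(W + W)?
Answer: -426782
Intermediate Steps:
t(W) = -22*W
R(h, w) = -3 + h/3 + w/3 (R(h, w) = -3 + (h + w)/3 = -3 + (h/3 + w/3) = -3 + h/3 + w/3)
Z(I) = 2 - I/2 (Z(I) = 2 - (I + I)/4 = 2 - I/2)
j(c) = -445 (j(c) = -89*(2 - (-3 + (⅓)*(-4) + (⅓)*(-5))/2) = -89*(2 - (-3 - 4/3 - 5/3)/2) = -89*(2 - ½*(-6)) = -89*(2 + 3) = -89*5 = -445)
(S + j(f(X(5)))) + t(-1687) = (-463451 - 445) - 22*(-1687) = -463896 + 37114 = -426782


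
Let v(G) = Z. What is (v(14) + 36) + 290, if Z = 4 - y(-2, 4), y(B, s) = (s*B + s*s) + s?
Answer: 318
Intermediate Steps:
y(B, s) = s + s² + B*s (y(B, s) = (B*s + s²) + s = (s² + B*s) + s = s + s² + B*s)
Z = -8 (Z = 4 - 4*(1 - 2 + 4) = 4 - 4*3 = 4 - 1*12 = 4 - 12 = -8)
v(G) = -8
(v(14) + 36) + 290 = (-8 + 36) + 290 = 28 + 290 = 318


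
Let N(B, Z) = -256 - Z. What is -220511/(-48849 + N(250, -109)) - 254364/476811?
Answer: 10297694653/2595759084 ≈ 3.9671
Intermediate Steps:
-220511/(-48849 + N(250, -109)) - 254364/476811 = -220511/(-48849 + (-256 - 1*(-109))) - 254364/476811 = -220511/(-48849 + (-256 + 109)) - 254364*1/476811 = -220511/(-48849 - 147) - 84788/158937 = -220511/(-48996) - 84788/158937 = -220511*(-1/48996) - 84788/158937 = 220511/48996 - 84788/158937 = 10297694653/2595759084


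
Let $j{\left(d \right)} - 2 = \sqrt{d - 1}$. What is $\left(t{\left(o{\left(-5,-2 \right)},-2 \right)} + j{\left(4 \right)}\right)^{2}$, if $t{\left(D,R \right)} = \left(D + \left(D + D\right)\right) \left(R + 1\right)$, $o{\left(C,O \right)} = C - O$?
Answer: $\left(11 + \sqrt{3}\right)^{2} \approx 162.1$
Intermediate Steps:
$j{\left(d \right)} = 2 + \sqrt{-1 + d}$ ($j{\left(d \right)} = 2 + \sqrt{d - 1} = 2 + \sqrt{-1 + d}$)
$t{\left(D,R \right)} = 3 D \left(1 + R\right)$ ($t{\left(D,R \right)} = \left(D + 2 D\right) \left(1 + R\right) = 3 D \left(1 + R\right)$)
$\left(t{\left(o{\left(-5,-2 \right)},-2 \right)} + j{\left(4 \right)}\right)^{2} = \left(3 \left(-5 - -2\right) \left(1 - 2\right) + \left(2 + \sqrt{-1 + 4}\right)\right)^{2} = \left(3 \left(-5 + 2\right) \left(-1\right) + \left(2 + \sqrt{3}\right)\right)^{2} = \left(3 \left(-3\right) \left(-1\right) + \left(2 + \sqrt{3}\right)\right)^{2} = \left(9 + \left(2 + \sqrt{3}\right)\right)^{2} = \left(11 + \sqrt{3}\right)^{2}$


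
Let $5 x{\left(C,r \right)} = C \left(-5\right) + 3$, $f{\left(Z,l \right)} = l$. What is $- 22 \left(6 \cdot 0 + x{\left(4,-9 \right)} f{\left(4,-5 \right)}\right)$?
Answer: $-374$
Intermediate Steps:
$x{\left(C,r \right)} = \frac{3}{5} - C$ ($x{\left(C,r \right)} = \frac{C \left(-5\right) + 3}{5} = \frac{- 5 C + 3}{5} = \frac{3 - 5 C}{5} = \frac{3}{5} - C$)
$- 22 \left(6 \cdot 0 + x{\left(4,-9 \right)} f{\left(4,-5 \right)}\right) = - 22 \left(6 \cdot 0 + \left(\frac{3}{5} - 4\right) \left(-5\right)\right) = - 22 \left(0 + \left(\frac{3}{5} - 4\right) \left(-5\right)\right) = - 22 \left(0 - -17\right) = - 22 \left(0 + 17\right) = \left(-22\right) 17 = -374$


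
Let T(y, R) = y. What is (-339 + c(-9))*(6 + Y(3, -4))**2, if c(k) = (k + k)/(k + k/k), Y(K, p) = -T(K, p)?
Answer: -12123/4 ≈ -3030.8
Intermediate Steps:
Y(K, p) = -K
c(k) = 2*k/(1 + k) (c(k) = (2*k)/(k + 1) = (2*k)/(1 + k) = 2*k/(1 + k))
(-339 + c(-9))*(6 + Y(3, -4))**2 = (-339 + 2*(-9)/(1 - 9))*(6 - 1*3)**2 = (-339 + 2*(-9)/(-8))*(6 - 3)**2 = (-339 + 2*(-9)*(-1/8))*3**2 = (-339 + 9/4)*9 = -1347/4*9 = -12123/4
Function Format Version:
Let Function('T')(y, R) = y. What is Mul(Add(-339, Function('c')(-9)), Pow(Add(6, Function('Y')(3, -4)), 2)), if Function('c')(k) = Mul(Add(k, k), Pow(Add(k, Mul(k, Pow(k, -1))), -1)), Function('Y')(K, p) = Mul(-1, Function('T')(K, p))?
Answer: Rational(-12123, 4) ≈ -3030.8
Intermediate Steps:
Function('Y')(K, p) = Mul(-1, K)
Function('c')(k) = Mul(2, k, Pow(Add(1, k), -1)) (Function('c')(k) = Mul(Mul(2, k), Pow(Add(k, 1), -1)) = Mul(Mul(2, k), Pow(Add(1, k), -1)) = Mul(2, k, Pow(Add(1, k), -1)))
Mul(Add(-339, Function('c')(-9)), Pow(Add(6, Function('Y')(3, -4)), 2)) = Mul(Add(-339, Mul(2, -9, Pow(Add(1, -9), -1))), Pow(Add(6, Mul(-1, 3)), 2)) = Mul(Add(-339, Mul(2, -9, Pow(-8, -1))), Pow(Add(6, -3), 2)) = Mul(Add(-339, Mul(2, -9, Rational(-1, 8))), Pow(3, 2)) = Mul(Add(-339, Rational(9, 4)), 9) = Mul(Rational(-1347, 4), 9) = Rational(-12123, 4)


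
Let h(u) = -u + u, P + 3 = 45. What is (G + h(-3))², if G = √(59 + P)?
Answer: 101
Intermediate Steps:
P = 42 (P = -3 + 45 = 42)
G = √101 (G = √(59 + 42) = √101 ≈ 10.050)
h(u) = 0
(G + h(-3))² = (√101 + 0)² = (√101)² = 101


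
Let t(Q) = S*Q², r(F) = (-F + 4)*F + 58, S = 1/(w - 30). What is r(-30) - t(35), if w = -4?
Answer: -31483/34 ≈ -925.97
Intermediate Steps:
S = -1/34 (S = 1/(-4 - 30) = 1/(-34) = -1/34 ≈ -0.029412)
r(F) = 58 + F*(4 - F) (r(F) = (4 - F)*F + 58 = F*(4 - F) + 58 = 58 + F*(4 - F))
t(Q) = -Q²/34
r(-30) - t(35) = (58 - 1*(-30)² + 4*(-30)) - (-1)*35²/34 = (58 - 1*900 - 120) - (-1)*1225/34 = (58 - 900 - 120) - 1*(-1225/34) = -962 + 1225/34 = -31483/34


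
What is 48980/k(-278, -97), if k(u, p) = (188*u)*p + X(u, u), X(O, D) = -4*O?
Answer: 2449/253536 ≈ 0.0096594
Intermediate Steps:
k(u, p) = -4*u + 188*p*u (k(u, p) = (188*u)*p - 4*u = 188*p*u - 4*u = -4*u + 188*p*u)
48980/k(-278, -97) = 48980/((4*(-278)*(-1 + 47*(-97)))) = 48980/((4*(-278)*(-1 - 4559))) = 48980/((4*(-278)*(-4560))) = 48980/5070720 = 48980*(1/5070720) = 2449/253536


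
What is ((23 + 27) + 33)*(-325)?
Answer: -26975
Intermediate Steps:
((23 + 27) + 33)*(-325) = (50 + 33)*(-325) = 83*(-325) = -26975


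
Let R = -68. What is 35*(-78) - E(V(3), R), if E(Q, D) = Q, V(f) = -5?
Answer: -2725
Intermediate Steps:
35*(-78) - E(V(3), R) = 35*(-78) - 1*(-5) = -2730 + 5 = -2725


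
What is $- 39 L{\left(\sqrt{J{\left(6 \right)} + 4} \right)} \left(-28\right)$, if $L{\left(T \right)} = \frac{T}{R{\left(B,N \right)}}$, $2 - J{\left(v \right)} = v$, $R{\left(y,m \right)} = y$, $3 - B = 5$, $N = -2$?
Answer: $0$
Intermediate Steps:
$B = -2$ ($B = 3 - 5 = -2$)
$J{\left(v \right)} = 2 - v$
$L{\left(T \right)} = - \frac{T}{2}$ ($L{\left(T \right)} = \frac{T}{-2} = T \left(- \frac{1}{2}\right) = - \frac{T}{2}$)
$- 39 L{\left(\sqrt{J{\left(6 \right)} + 4} \right)} \left(-28\right) = - 39 \left(- \frac{\sqrt{\left(2 - 6\right) + 4}}{2}\right) \left(-28\right) = - 39 \left(- \frac{\sqrt{-4 + 4}}{2}\right) \left(-28\right) = - 39 \left(- \frac{\sqrt{0}}{2}\right) \left(-28\right) = - 39 \left(\left(- \frac{1}{2}\right) 0\right) \left(-28\right) = \left(-39\right) 0 \left(-28\right) = 0 \left(-28\right) = 0$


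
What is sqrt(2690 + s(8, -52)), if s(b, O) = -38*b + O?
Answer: sqrt(2334) ≈ 48.311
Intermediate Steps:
s(b, O) = O - 38*b
sqrt(2690 + s(8, -52)) = sqrt(2690 + (-52 - 38*8)) = sqrt(2690 + (-52 - 304)) = sqrt(2690 - 356) = sqrt(2334)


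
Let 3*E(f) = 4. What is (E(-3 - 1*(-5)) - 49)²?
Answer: 20449/9 ≈ 2272.1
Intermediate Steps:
E(f) = 4/3 (E(f) = (⅓)*4 = 4/3)
(E(-3 - 1*(-5)) - 49)² = (4/3 - 49)² = (-143/3)² = 20449/9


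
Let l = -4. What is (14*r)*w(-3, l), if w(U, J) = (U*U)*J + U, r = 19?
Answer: -10374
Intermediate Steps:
w(U, J) = U + J*U² (w(U, J) = U²*J + U = J*U² + U = U + J*U²)
(14*r)*w(-3, l) = (14*19)*(-3*(1 - 4*(-3))) = 266*(-3*(1 + 12)) = 266*(-3*13) = 266*(-39) = -10374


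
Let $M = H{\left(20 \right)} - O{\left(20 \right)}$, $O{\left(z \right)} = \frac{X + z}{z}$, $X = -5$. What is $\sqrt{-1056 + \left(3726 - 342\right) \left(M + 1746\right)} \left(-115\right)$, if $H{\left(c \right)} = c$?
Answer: $- 575 \sqrt{238902} \approx -2.8105 \cdot 10^{5}$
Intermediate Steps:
$O{\left(z \right)} = \frac{-5 + z}{z}$
$M = \frac{77}{4}$ ($M = 20 - \frac{-5 + 20}{20} = 20 - \frac{1}{20} \cdot 15 = 20 - \frac{3}{4} = \frac{77}{4} \approx 19.25$)
$\sqrt{-1056 + \left(3726 - 342\right) \left(M + 1746\right)} \left(-115\right) = \sqrt{-1056 + \left(3726 - 342\right) \left(\frac{77}{4} + 1746\right)} \left(-115\right) = \sqrt{-1056 + 3384 \cdot \frac{7061}{4}} \left(-115\right) = \sqrt{-1056 + 5973606} \left(-115\right) = \sqrt{5972550} \left(-115\right) = 5 \sqrt{238902} \left(-115\right) = - 575 \sqrt{238902}$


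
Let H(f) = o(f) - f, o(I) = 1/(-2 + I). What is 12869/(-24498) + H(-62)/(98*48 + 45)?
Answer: -635694803/1240970688 ≈ -0.51226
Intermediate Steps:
H(f) = 1/(-2 + f) - f
12869/(-24498) + H(-62)/(98*48 + 45) = 12869/(-24498) + ((1 - 1*(-62)*(-2 - 62))/(-2 - 62))/(98*48 + 45) = 12869*(-1/24498) + ((1 - 1*(-62)*(-64))/(-64))/(4704 + 45) = -12869/24498 - (1 - 3968)/64/4749 = -12869/24498 - 1/64*(-3967)*(1/4749) = -12869/24498 + (3967/64)*(1/4749) = -12869/24498 + 3967/303936 = -635694803/1240970688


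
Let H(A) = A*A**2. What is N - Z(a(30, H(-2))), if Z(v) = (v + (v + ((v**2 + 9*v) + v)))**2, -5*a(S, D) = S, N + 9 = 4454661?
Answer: 4453356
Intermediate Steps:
N = 4454652 (N = -9 + 4454661 = 4454652)
H(A) = A**3
a(S, D) = -S/5
Z(v) = (v**2 + 12*v)**2 (Z(v) = (v + (v + (v**2 + 10*v)))**2 = (v + (v**2 + 11*v))**2 = (v**2 + 12*v)**2)
N - Z(a(30, H(-2))) = 4454652 - (-1/5*30)**2*(12 - 1/5*30)**2 = 4454652 - (-6)**2*(12 - 6)**2 = 4454652 - 36*6**2 = 4454652 - 36*36 = 4454652 - 1*1296 = 4454652 - 1296 = 4453356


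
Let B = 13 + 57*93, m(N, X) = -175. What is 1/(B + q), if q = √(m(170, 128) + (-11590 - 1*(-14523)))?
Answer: 2657/14117919 - √2758/28235838 ≈ 0.00018634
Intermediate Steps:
B = 5314 (B = 13 + 5301 = 5314)
q = √2758 (q = √(-175 + (-11590 - 1*(-14523))) = √(-175 + (-11590 + 14523)) = √(-175 + 2933) = √2758 ≈ 52.517)
1/(B + q) = 1/(5314 + √2758)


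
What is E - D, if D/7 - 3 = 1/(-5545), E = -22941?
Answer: -127324283/5545 ≈ -22962.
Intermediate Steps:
D = 116438/5545 (D = 21 + 7/(-5545) = 21 + 7*(-1/5545) = 21 - 7/5545 = 116438/5545 ≈ 20.999)
E - D = -22941 - 1*116438/5545 = -22941 - 116438/5545 = -127324283/5545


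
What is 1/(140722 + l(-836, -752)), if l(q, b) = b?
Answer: 1/139970 ≈ 7.1444e-6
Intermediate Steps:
1/(140722 + l(-836, -752)) = 1/(140722 - 752) = 1/139970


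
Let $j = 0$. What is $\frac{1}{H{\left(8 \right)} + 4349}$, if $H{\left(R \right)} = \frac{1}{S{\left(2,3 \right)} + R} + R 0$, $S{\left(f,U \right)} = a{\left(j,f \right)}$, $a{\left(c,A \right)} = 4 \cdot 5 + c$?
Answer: $\frac{28}{121773} \approx 0.00022994$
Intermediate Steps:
$a{\left(c,A \right)} = 20 + c$
$S{\left(f,U \right)} = 20$ ($S{\left(f,U \right)} = 20 + 0 = 20$)
$H{\left(R \right)} = \frac{1}{20 + R}$ ($H{\left(R \right)} = \frac{1}{20 + R} + R 0 = \frac{1}{20 + R} + 0 = \frac{1}{20 + R}$)
$\frac{1}{H{\left(8 \right)} + 4349} = \frac{1}{\frac{1}{20 + 8} + 4349} = \frac{1}{\frac{1}{28} + 4349} = \frac{1}{\frac{121773}{28}} = \frac{28}{121773}$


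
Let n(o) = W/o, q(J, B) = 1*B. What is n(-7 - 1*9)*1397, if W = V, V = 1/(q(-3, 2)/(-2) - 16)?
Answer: 1397/272 ≈ 5.1360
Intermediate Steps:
q(J, B) = B
V = -1/17 (V = 1/(2/(-2) - 16) = 1/(2*(-½) - 16) = 1/(-1 - 16) = 1/(-17) = -1/17 ≈ -0.058824)
W = -1/17 ≈ -0.058824
n(o) = -1/(17*o)
n(-7 - 1*9)*1397 = -1/(17*(-7 - 1*9))*1397 = -1/(17*(-7 - 9))*1397 = -1/17/(-16)*1397 = -1/17*(-1/16)*1397 = (1/272)*1397 = 1397/272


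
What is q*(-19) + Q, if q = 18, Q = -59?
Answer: -401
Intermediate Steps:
q*(-19) + Q = 18*(-19) - 59 = -342 - 59 = -401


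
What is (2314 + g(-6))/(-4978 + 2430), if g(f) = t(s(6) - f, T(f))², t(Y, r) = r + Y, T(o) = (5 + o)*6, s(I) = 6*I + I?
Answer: -2039/1274 ≈ -1.6005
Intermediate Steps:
s(I) = 7*I
T(o) = 30 + 6*o
t(Y, r) = Y + r
g(f) = (72 + 5*f)² (g(f) = ((7*6 - f) + (30 + 6*f))² = ((42 - f) + (30 + 6*f))² = (72 + 5*f)²)
(2314 + g(-6))/(-4978 + 2430) = (2314 + (72 + 5*(-6))²)/(-4978 + 2430) = (2314 + (72 - 30)²)/(-2548) = (2314 + 42²)*(-1/2548) = (2314 + 1764)*(-1/2548) = 4078*(-1/2548) = -2039/1274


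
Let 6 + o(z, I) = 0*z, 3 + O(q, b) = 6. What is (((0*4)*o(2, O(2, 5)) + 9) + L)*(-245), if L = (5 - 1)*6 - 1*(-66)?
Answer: -24255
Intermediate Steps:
O(q, b) = 3 (O(q, b) = -3 + 6 = 3)
o(z, I) = -6 (o(z, I) = -6 + 0*z = -6 + 0 = -6)
L = 90 (L = 4*6 + 66 = 24 + 66 = 90)
(((0*4)*o(2, O(2, 5)) + 9) + L)*(-245) = (((0*4)*(-6) + 9) + 90)*(-245) = ((0*(-6) + 9) + 90)*(-245) = ((0 + 9) + 90)*(-245) = (9 + 90)*(-245) = 99*(-245) = -24255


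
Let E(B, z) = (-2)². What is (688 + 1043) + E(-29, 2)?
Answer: 1735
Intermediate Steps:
E(B, z) = 4
(688 + 1043) + E(-29, 2) = (688 + 1043) + 4 = 1731 + 4 = 1735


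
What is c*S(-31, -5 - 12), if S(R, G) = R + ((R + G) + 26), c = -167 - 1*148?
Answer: 16695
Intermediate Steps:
c = -315 (c = -167 - 148 = -315)
S(R, G) = 26 + G + 2*R (S(R, G) = R + ((G + R) + 26) = R + (26 + G + R) = 26 + G + 2*R)
c*S(-31, -5 - 12) = -315*(26 + (-5 - 12) + 2*(-31)) = -315*(26 - 17 - 62) = -315*(-53) = 16695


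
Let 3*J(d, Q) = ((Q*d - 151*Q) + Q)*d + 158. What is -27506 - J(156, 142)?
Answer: -215588/3 ≈ -71863.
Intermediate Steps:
J(d, Q) = 158/3 + d*(-150*Q + Q*d)/3 (J(d, Q) = (((Q*d - 151*Q) + Q)*d + 158)/3 = (((-151*Q + Q*d) + Q)*d + 158)/3 = ((-150*Q + Q*d)*d + 158)/3 = (d*(-150*Q + Q*d) + 158)/3 = (158 + d*(-150*Q + Q*d))/3 = 158/3 + d*(-150*Q + Q*d)/3)
-27506 - J(156, 142) = -27506 - (158/3 - 50*142*156 + (⅓)*142*156²) = -27506 - (158/3 - 1107600 + (⅓)*142*24336) = -27506 - (158/3 - 1107600 + 1151904) = -27506 - 1*133070/3 = -27506 - 133070/3 = -215588/3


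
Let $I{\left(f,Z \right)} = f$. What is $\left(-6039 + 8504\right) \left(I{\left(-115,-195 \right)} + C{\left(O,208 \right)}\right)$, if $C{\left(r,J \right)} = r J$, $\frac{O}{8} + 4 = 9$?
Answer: $20225325$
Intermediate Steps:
$O = 40$ ($O = -32 + 8 \cdot 9 = -32 + 72 = 40$)
$C{\left(r,J \right)} = J r$
$\left(-6039 + 8504\right) \left(I{\left(-115,-195 \right)} + C{\left(O,208 \right)}\right) = \left(-6039 + 8504\right) \left(-115 + 208 \cdot 40\right) = 2465 \left(-115 + 8320\right) = 2465 \cdot 8205 = 20225325$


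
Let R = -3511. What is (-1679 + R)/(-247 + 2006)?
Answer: -5190/1759 ≈ -2.9505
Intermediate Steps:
(-1679 + R)/(-247 + 2006) = (-1679 - 3511)/(-247 + 2006) = -5190/1759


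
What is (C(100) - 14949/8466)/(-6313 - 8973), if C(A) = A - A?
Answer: 4983/43137092 ≈ 0.00011552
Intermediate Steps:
C(A) = 0
(C(100) - 14949/8466)/(-6313 - 8973) = (0 - 14949/8466)/(-6313 - 8973) = (0 - 14949*1/8466)/(-15286) = (0 - 4983/2822)*(-1/15286) = -4983/2822*(-1/15286) = 4983/43137092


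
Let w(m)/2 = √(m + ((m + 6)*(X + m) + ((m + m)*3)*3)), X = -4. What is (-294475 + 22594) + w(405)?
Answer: -271881 + 2*√172506 ≈ -2.7105e+5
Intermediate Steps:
w(m) = 2*√(19*m + (-4 + m)*(6 + m)) (w(m) = 2*√(m + ((m + 6)*(-4 + m) + ((m + m)*3)*3)) = 2*√(m + ((6 + m)*(-4 + m) + ((2*m)*3)*3)) = 2*√(m + ((-4 + m)*(6 + m) + (6*m)*3)) = 2*√(m + ((-4 + m)*(6 + m) + 18*m)) = 2*√(m + (18*m + (-4 + m)*(6 + m))) = 2*√(19*m + (-4 + m)*(6 + m)))
(-294475 + 22594) + w(405) = (-294475 + 22594) + 2*√(-24 + 405² + 21*405) = -271881 + 2*√(-24 + 164025 + 8505) = -271881 + 2*√172506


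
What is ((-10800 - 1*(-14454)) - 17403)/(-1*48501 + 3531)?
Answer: 4583/14990 ≈ 0.30574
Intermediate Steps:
((-10800 - 1*(-14454)) - 17403)/(-1*48501 + 3531) = ((-10800 + 14454) - 17403)/(-48501 + 3531) = (3654 - 17403)/(-44970) = -13749*(-1/44970) = 4583/14990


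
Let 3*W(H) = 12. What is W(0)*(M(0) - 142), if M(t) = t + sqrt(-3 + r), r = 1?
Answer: -568 + 4*I*sqrt(2) ≈ -568.0 + 5.6569*I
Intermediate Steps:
W(H) = 4 (W(H) = (1/3)*12 = 4)
M(t) = t + I*sqrt(2) (M(t) = t + sqrt(-3 + 1) = t + sqrt(-2) = t + I*sqrt(2))
W(0)*(M(0) - 142) = 4*((0 + I*sqrt(2)) - 142) = 4*(I*sqrt(2) - 142) = 4*(-142 + I*sqrt(2)) = -568 + 4*I*sqrt(2)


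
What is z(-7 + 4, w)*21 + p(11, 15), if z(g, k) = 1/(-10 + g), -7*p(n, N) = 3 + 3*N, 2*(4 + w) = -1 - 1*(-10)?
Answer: -771/91 ≈ -8.4725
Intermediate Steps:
w = 1/2 (w = -4 + (-1 - 1*(-10))/2 = -4 + (-1 + 10)/2 = -4 + (1/2)*9 = -4 + 9/2 = 1/2 ≈ 0.50000)
p(n, N) = -3/7 - 3*N/7 (p(n, N) = -(3 + 3*N)/7 = -3/7 - 3*N/7)
z(-7 + 4, w)*21 + p(11, 15) = 21/(-10 + (-7 + 4)) + (-3/7 - 3/7*15) = 21/(-10 - 3) + (-3/7 - 45/7) = 21/(-13) - 48/7 = -1/13*21 - 48/7 = -21/13 - 48/7 = -771/91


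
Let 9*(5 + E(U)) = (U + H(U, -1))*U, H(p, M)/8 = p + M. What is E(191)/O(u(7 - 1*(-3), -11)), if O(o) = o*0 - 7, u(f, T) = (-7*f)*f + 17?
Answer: -326756/63 ≈ -5186.6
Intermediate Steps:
H(p, M) = 8*M + 8*p (H(p, M) = 8*(p + M) = 8*(M + p) = 8*M + 8*p)
u(f, T) = 17 - 7*f**2 (u(f, T) = -7*f**2 + 17 = 17 - 7*f**2)
O(o) = -7 (O(o) = 0 - 7 = -7)
E(U) = -5 + U*(-8 + 9*U)/9 (E(U) = -5 + ((U + (8*(-1) + 8*U))*U)/9 = -5 + ((U + (-8 + 8*U))*U)/9 = -5 + ((-8 + 9*U)*U)/9 = -5 + (U*(-8 + 9*U))/9 = -5 + U*(-8 + 9*U)/9)
E(191)/O(u(7 - 1*(-3), -11)) = (-5 + 191**2 - 8/9*191)/(-7) = (-5 + 36481 - 1528/9)*(-1/7) = (326756/9)*(-1/7) = -326756/63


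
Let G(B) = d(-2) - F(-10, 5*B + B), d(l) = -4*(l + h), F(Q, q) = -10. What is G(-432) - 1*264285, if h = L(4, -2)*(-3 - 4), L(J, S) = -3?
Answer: -264351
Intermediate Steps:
h = 21 (h = -3*(-3 - 4) = -3*(-7) = 21)
d(l) = -84 - 4*l (d(l) = -4*(l + 21) = -4*(21 + l) = -84 - 4*l)
G(B) = -66 (G(B) = (-84 - 4*(-2)) - 1*(-10) = (-84 + 8) + 10 = -76 + 10 = -66)
G(-432) - 1*264285 = -66 - 1*264285 = -66 - 264285 = -264351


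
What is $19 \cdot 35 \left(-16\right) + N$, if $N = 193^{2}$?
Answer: $26609$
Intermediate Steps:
$N = 37249$
$19 \cdot 35 \left(-16\right) + N = 19 \cdot 35 \left(-16\right) + 37249 = 665 \left(-16\right) + 37249 = -10640 + 37249 = 26609$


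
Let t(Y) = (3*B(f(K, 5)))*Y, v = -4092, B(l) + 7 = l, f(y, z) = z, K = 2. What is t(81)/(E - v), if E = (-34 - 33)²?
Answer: -486/8581 ≈ -0.056637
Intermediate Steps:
B(l) = -7 + l
t(Y) = -6*Y (t(Y) = (3*(-7 + 5))*Y = (3*(-2))*Y = -6*Y)
E = 4489 (E = (-67)² = 4489)
t(81)/(E - v) = (-6*81)/(4489 - 1*(-4092)) = -486/(4489 + 4092) = -486/8581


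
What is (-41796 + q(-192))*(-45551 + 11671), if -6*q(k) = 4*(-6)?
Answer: 1415912960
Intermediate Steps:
q(k) = 4 (q(k) = -2*(-6)/3 = -⅙*(-24) = 4)
(-41796 + q(-192))*(-45551 + 11671) = (-41796 + 4)*(-45551 + 11671) = -41792*(-33880) = 1415912960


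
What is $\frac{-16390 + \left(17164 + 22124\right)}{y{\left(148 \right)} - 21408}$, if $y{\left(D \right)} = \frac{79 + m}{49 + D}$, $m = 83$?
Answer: $- \frac{2255453}{2108607} \approx -1.0696$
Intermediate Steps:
$y{\left(D \right)} = \frac{162}{49 + D}$ ($y{\left(D \right)} = \frac{79 + 83}{49 + D} = \frac{162}{49 + D}$)
$\frac{-16390 + \left(17164 + 22124\right)}{y{\left(148 \right)} - 21408} = \frac{-16390 + \left(17164 + 22124\right)}{\frac{162}{49 + 148} - 21408} = \frac{-16390 + 39288}{\frac{162}{197} - 21408} = \frac{22898}{162 \cdot \frac{1}{197} - 21408} = \frac{22898}{\frac{162}{197} - 21408} = \frac{22898}{- \frac{4217214}{197}} = 22898 \left(- \frac{197}{4217214}\right) = - \frac{2255453}{2108607}$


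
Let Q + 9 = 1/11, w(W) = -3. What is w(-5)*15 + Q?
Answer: -593/11 ≈ -53.909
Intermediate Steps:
Q = -98/11 (Q = -9 + 1/11 = -98/11 ≈ -8.9091)
w(-5)*15 + Q = -3*15 - 98/11 = -45 - 98/11 = -593/11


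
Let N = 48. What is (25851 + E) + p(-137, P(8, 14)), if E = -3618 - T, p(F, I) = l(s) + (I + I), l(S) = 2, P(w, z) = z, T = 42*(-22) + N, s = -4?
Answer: 23139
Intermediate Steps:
T = -876 (T = 42*(-22) + 48 = -924 + 48 = -876)
p(F, I) = 2 + 2*I (p(F, I) = 2 + (I + I) = 2 + 2*I)
E = -2742 (E = -3618 - 1*(-876) = -3618 + 876 = -2742)
(25851 + E) + p(-137, P(8, 14)) = (25851 - 2742) + (2 + 2*14) = 23109 + (2 + 28) = 23109 + 30 = 23139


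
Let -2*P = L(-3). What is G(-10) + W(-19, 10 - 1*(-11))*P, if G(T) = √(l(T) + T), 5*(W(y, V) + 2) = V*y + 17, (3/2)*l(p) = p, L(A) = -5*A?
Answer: 588 + 5*I*√6/3 ≈ 588.0 + 4.0825*I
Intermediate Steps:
l(p) = 2*p/3
P = -15/2 (P = -(-5)*(-3)/2 = -½*15 = -15/2 ≈ -7.5000)
W(y, V) = 7/5 + V*y/5 (W(y, V) = -2 + (V*y + 17)/5 = -2 + (17 + V*y)/5 = -2 + (17/5 + V*y/5) = 7/5 + V*y/5)
G(T) = √15*√T/3 (G(T) = √(2*T/3 + T) = √(5*T/3) = √15*√T/3)
G(-10) + W(-19, 10 - 1*(-11))*P = √15*√(-10)/3 + (7/5 + (⅕)*(10 - 1*(-11))*(-19))*(-15/2) = √15*(I*√10)/3 + (7/5 + (⅕)*(10 + 11)*(-19))*(-15/2) = 5*I*√6/3 + (7/5 + (⅕)*21*(-19))*(-15/2) = 5*I*√6/3 + (7/5 - 399/5)*(-15/2) = 5*I*√6/3 - 392/5*(-15/2) = 5*I*√6/3 + 588 = 588 + 5*I*√6/3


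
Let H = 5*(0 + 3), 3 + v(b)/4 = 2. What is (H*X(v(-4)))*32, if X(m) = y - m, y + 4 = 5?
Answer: 2400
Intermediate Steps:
y = 1 (y = -4 + 5 = 1)
v(b) = -4 (v(b) = -12 + 4*2 = -12 + 8 = -4)
X(m) = 1 - m
H = 15 (H = 5*3 = 15)
(H*X(v(-4)))*32 = (15*(1 - 1*(-4)))*32 = (15*(1 + 4))*32 = (15*5)*32 = 75*32 = 2400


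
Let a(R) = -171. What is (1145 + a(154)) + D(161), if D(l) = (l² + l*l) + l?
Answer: 52977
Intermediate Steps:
D(l) = l + 2*l² (D(l) = (l² + l²) + l = 2*l² + l = l + 2*l²)
(1145 + a(154)) + D(161) = (1145 - 171) + 161*(1 + 2*161) = 974 + 161*(1 + 322) = 974 + 161*323 = 974 + 52003 = 52977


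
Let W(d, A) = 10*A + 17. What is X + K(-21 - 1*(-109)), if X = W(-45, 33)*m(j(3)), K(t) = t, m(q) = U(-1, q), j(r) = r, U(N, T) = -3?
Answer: -953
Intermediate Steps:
m(q) = -3
W(d, A) = 17 + 10*A
X = -1041 (X = (17 + 10*33)*(-3) = (17 + 330)*(-3) = 347*(-3) = -1041)
X + K(-21 - 1*(-109)) = -1041 + (-21 - 1*(-109)) = -1041 + (-21 + 109) = -1041 + 88 = -953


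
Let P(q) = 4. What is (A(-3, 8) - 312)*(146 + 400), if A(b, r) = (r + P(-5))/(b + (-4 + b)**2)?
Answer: -3914820/23 ≈ -1.7021e+5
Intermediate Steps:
A(b, r) = (4 + r)/(b + (-4 + b)**2) (A(b, r) = (r + 4)/(b + (-4 + b)**2) = (4 + r)/(b + (-4 + b)**2))
(A(-3, 8) - 312)*(146 + 400) = ((4 + 8)/(-3 + (-4 - 3)**2) - 312)*(146 + 400) = (12/(-3 + (-7)**2) - 312)*546 = (12/(-3 + 49) - 312)*546 = (12/46 - 312)*546 = ((1/46)*12 - 312)*546 = (6/23 - 312)*546 = -7170/23*546 = -3914820/23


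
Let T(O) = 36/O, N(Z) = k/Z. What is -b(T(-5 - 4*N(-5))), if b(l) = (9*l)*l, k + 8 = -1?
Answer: -291600/3721 ≈ -78.366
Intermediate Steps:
k = -9 (k = -8 - 1 = -9)
N(Z) = -9/Z
b(l) = 9*l**2
-b(T(-5 - 4*N(-5))) = -9*(36/(-5 - (-36)/(-5)))**2 = -9*(36/(-5 - (-36)*(-1)/5))**2 = -9*(36/(-5 - 4*9/5))**2 = -9*(36/(-5 - 36/5))**2 = -9*(36/(-61/5))**2 = -9*(36*(-5/61))**2 = -9*(-180/61)**2 = -9*32400/3721 = -1*291600/3721 = -291600/3721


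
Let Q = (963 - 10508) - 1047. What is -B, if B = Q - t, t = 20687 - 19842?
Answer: 11437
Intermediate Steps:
Q = -10592 (Q = -9545 - 1047 = -10592)
t = 845
B = -11437 (B = -10592 - 1*845 = -10592 - 845 = -11437)
-B = -1*(-11437) = 11437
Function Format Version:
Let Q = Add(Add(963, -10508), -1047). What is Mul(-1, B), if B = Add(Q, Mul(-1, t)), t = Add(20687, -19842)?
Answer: 11437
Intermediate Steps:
Q = -10592 (Q = Add(-9545, -1047) = -10592)
t = 845
B = -11437 (B = Add(-10592, Mul(-1, 845)) = Add(-10592, -845) = -11437)
Mul(-1, B) = Mul(-1, -11437) = 11437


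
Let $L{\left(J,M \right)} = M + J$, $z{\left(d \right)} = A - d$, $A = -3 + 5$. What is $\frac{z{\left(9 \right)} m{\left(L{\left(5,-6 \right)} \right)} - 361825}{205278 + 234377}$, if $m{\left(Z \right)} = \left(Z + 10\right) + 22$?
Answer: $- \frac{362042}{439655} \approx -0.82347$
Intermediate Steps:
$A = 2$
$z{\left(d \right)} = 2 - d$
$L{\left(J,M \right)} = J + M$
$m{\left(Z \right)} = 32 + Z$ ($m{\left(Z \right)} = \left(10 + Z\right) + 22 = 32 + Z$)
$\frac{z{\left(9 \right)} m{\left(L{\left(5,-6 \right)} \right)} - 361825}{205278 + 234377} = \frac{\left(2 - 9\right) \left(32 + \left(5 - 6\right)\right) - 361825}{205278 + 234377} = \frac{\left(2 - 9\right) \left(32 - 1\right) - 361825}{439655} = \left(\left(-7\right) 31 - 361825\right) \frac{1}{439655} = \left(-217 - 361825\right) \frac{1}{439655} = \left(-362042\right) \frac{1}{439655} = - \frac{362042}{439655}$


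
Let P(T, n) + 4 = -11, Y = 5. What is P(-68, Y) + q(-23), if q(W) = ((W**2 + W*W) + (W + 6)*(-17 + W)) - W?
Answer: 1746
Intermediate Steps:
P(T, n) = -15 (P(T, n) = -4 - 11 = -15)
q(W) = -W + 2*W**2 + (-17 + W)*(6 + W) (q(W) = ((W**2 + W**2) + (6 + W)*(-17 + W)) - W = (2*W**2 + (-17 + W)*(6 + W)) - W = -W + 2*W**2 + (-17 + W)*(6 + W))
P(-68, Y) + q(-23) = -15 + (-102 - 12*(-23) + 3*(-23)**2) = -15 + (-102 + 276 + 3*529) = -15 + (-102 + 276 + 1587) = -15 + 1761 = 1746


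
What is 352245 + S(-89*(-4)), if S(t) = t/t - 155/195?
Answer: 13737563/39 ≈ 3.5225e+5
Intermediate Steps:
S(t) = 8/39 (S(t) = 1 - 155*1/195 = 1 - 31/39 = 8/39)
352245 + S(-89*(-4)) = 352245 + 8/39 = 13737563/39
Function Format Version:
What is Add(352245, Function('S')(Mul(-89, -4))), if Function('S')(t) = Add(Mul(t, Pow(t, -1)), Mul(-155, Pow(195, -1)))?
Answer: Rational(13737563, 39) ≈ 3.5225e+5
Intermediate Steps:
Function('S')(t) = Rational(8, 39) (Function('S')(t) = Add(1, Mul(-155, Rational(1, 195))) = Add(1, Rational(-31, 39)) = Rational(8, 39))
Add(352245, Function('S')(Mul(-89, -4))) = Add(352245, Rational(8, 39)) = Rational(13737563, 39)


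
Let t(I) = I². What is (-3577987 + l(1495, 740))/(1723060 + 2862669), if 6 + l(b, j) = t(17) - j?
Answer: -3578444/4585729 ≈ -0.78034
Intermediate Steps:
l(b, j) = 283 - j (l(b, j) = -6 + (17² - j) = -6 + (289 - j) = 283 - j)
(-3577987 + l(1495, 740))/(1723060 + 2862669) = (-3577987 + (283 - 1*740))/(1723060 + 2862669) = (-3577987 + (283 - 740))/4585729 = (-3577987 - 457)*(1/4585729) = -3578444*1/4585729 = -3578444/4585729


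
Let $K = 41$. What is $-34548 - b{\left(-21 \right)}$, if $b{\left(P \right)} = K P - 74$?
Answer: $-33613$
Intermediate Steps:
$b{\left(P \right)} = -74 + 41 P$ ($b{\left(P \right)} = 41 P - 74 = -74 + 41 P$)
$-34548 - b{\left(-21 \right)} = -34548 - \left(-74 + 41 \left(-21\right)\right) = -34548 - \left(-74 - 861\right) = -34548 - -935 = -34548 + 935 = -33613$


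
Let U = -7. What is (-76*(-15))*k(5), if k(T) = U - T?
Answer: -13680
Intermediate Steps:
k(T) = -7 - T
(-76*(-15))*k(5) = (-76*(-15))*(-7 - 1*5) = 1140*(-7 - 5) = 1140*(-12) = -13680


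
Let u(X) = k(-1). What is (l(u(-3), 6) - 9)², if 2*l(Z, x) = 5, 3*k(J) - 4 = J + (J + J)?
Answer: 169/4 ≈ 42.250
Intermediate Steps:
k(J) = 4/3 + J (k(J) = 4/3 + (J + (J + J))/3 = 4/3 + (J + 2*J)/3 = 4/3 + (3*J)/3 = 4/3 + J)
u(X) = ⅓ (u(X) = 4/3 - 1 = ⅓)
l(Z, x) = 5/2 (l(Z, x) = (½)*5 = 5/2)
(l(u(-3), 6) - 9)² = (5/2 - 9)² = (-13/2)² = 169/4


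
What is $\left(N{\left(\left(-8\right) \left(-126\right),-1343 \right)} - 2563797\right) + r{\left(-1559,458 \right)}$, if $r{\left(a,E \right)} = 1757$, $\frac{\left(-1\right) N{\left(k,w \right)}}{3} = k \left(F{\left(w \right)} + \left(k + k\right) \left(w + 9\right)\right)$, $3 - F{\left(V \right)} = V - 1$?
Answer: $8125940888$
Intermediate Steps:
$F{\left(V \right)} = 4 - V$ ($F{\left(V \right)} = 3 - \left(V - 1\right) = 3 - \left(-1 + V\right) = 4 - V$)
$N{\left(k,w \right)} = - 3 k \left(4 - w + 2 k \left(9 + w\right)\right)$ ($N{\left(k,w \right)} = - 3 k \left(\left(4 - w\right) + \left(k + k\right) \left(w + 9\right)\right) = - 3 k \left(\left(4 - w\right) + 2 k \left(9 + w\right)\right) = - 3 k \left(4 - w + 2 k \left(9 + w\right)\right)$)
$\left(N{\left(\left(-8\right) \left(-126\right),-1343 \right)} - 2563797\right) + r{\left(-1559,458 \right)} = \left(3 \left(\left(-8\right) \left(-126\right)\right) \left(-4 - 1343 - 18 \left(\left(-8\right) \left(-126\right)\right) - 2 \left(\left(-8\right) \left(-126\right)\right) \left(-1343\right)\right) - 2563797\right) + 1757 = \left(3 \cdot 1008 \left(-4 - 1343 - 18144 - 2016 \left(-1343\right)\right) - 2563797\right) + 1757 = \left(3 \cdot 1008 \left(-4 - 1343 - 18144 + 2707488\right) - 2563797\right) + 1757 = \left(3 \cdot 1008 \cdot 2687997 - 2563797\right) + 1757 = \left(8128502928 - 2563797\right) + 1757 = 8125939131 + 1757 = 8125940888$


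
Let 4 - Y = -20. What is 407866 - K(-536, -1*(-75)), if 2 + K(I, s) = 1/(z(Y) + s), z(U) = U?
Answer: 40378931/99 ≈ 4.0787e+5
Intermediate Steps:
Y = 24 (Y = 4 - 1*(-20) = 4 + 20 = 24)
K(I, s) = -2 + 1/(24 + s)
407866 - K(-536, -1*(-75)) = 407866 - (-47 - (-2)*(-75))/(24 - 1*(-75)) = 407866 - (-47 - 2*75)/(24 + 75) = 407866 - (-47 - 150)/99 = 407866 - (-197)/99 = 407866 - 1*(-197/99) = 407866 + 197/99 = 40378931/99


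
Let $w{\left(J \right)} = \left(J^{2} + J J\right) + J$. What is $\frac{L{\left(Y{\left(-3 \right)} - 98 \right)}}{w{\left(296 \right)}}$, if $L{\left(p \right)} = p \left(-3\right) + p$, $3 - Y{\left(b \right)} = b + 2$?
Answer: $\frac{47}{43882} \approx 0.0010711$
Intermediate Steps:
$Y{\left(b \right)} = 1 - b$ ($Y{\left(b \right)} = 3 - \left(b + 2\right) = 3 - \left(2 + b\right) = 1 - b$)
$L{\left(p \right)} = - 2 p$ ($L{\left(p \right)} = - 3 p + p = - 2 p$)
$w{\left(J \right)} = J + 2 J^{2}$ ($w{\left(J \right)} = \left(J^{2} + J^{2}\right) + J = 2 J^{2} + J = J + 2 J^{2}$)
$\frac{L{\left(Y{\left(-3 \right)} - 98 \right)}}{w{\left(296 \right)}} = \frac{\left(-2\right) \left(\left(1 - -3\right) - 98\right)}{296 \left(1 + 2 \cdot 296\right)} = \frac{\left(-2\right) \left(\left(1 + 3\right) - 98\right)}{296 \left(1 + 592\right)} = \frac{\left(-2\right) \left(4 - 98\right)}{296 \cdot 593} = \frac{\left(-2\right) \left(-94\right)}{175528} = 188 \cdot \frac{1}{175528} = \frac{47}{43882}$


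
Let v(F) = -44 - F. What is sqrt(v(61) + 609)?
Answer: 6*sqrt(14) ≈ 22.450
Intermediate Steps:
sqrt(v(61) + 609) = sqrt((-44 - 1*61) + 609) = sqrt((-44 - 61) + 609) = sqrt(-105 + 609) = sqrt(504) = 6*sqrt(14)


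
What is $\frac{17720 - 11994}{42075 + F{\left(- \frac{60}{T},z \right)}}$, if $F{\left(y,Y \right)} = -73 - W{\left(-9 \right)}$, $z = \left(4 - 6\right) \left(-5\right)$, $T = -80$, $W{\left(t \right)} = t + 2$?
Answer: $\frac{5726}{42009} \approx 0.1363$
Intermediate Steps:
$W{\left(t \right)} = 2 + t$
$z = 10$ ($z = \left(4 - 6\right) \left(-5\right) = \left(-2\right) \left(-5\right) = 10$)
$F{\left(y,Y \right)} = -66$ ($F{\left(y,Y \right)} = -73 - \left(2 - 9\right) = -73 - -7 = -73 + 7 = -66$)
$\frac{17720 - 11994}{42075 + F{\left(- \frac{60}{T},z \right)}} = \frac{17720 - 11994}{42075 - 66} = \frac{5726}{42009}$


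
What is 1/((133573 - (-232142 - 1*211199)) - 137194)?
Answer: 1/439720 ≈ 2.2742e-6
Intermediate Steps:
1/((133573 - (-232142 - 1*211199)) - 137194) = 1/((133573 - (-232142 - 211199)) - 137194) = 1/((133573 - 1*(-443341)) - 137194) = 1/((133573 + 443341) - 137194) = 1/(576914 - 137194) = 1/439720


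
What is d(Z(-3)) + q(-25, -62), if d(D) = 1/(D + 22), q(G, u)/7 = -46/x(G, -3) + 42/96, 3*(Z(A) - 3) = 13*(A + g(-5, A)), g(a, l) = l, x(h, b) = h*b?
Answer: -2677/1200 ≈ -2.2308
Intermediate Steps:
x(h, b) = b*h
Z(A) = 3 + 26*A/3 (Z(A) = 3 + (13*(A + A))/3 = 3 + (13*(2*A))/3 = 3 + (26*A)/3 = 3 + 26*A/3)
q(G, u) = 49/16 + 322/(3*G) (q(G, u) = 7*(-46*(-1/(3*G)) + 42/96) = 7*(-(-46)/(3*G) + 42*(1/96)) = 7*(46/(3*G) + 7/16) = 7*(7/16 + 46/(3*G)) = 49/16 + 322/(3*G))
d(D) = 1/(22 + D)
d(Z(-3)) + q(-25, -62) = 1/(22 + (3 + (26/3)*(-3))) + (7/48)*(736 + 21*(-25))/(-25) = 1/(22 + (3 - 26)) + (7/48)*(-1/25)*(736 - 525) = 1/(22 - 23) + (7/48)*(-1/25)*211 = 1/(-1) - 1477/1200 = -1 - 1477/1200 = -2677/1200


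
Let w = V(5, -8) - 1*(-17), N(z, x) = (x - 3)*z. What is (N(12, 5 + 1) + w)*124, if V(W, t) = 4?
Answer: 7068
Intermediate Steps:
N(z, x) = z*(-3 + x) (N(z, x) = (-3 + x)*z = z*(-3 + x))
w = 21 (w = 4 - 1*(-17) = 4 + 17 = 21)
(N(12, 5 + 1) + w)*124 = (12*(-3 + (5 + 1)) + 21)*124 = (12*(-3 + 6) + 21)*124 = (12*3 + 21)*124 = (36 + 21)*124 = 57*124 = 7068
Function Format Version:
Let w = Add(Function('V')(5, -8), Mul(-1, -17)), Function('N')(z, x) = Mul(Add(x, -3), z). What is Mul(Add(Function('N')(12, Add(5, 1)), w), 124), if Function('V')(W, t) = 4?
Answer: 7068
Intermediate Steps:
Function('N')(z, x) = Mul(z, Add(-3, x)) (Function('N')(z, x) = Mul(Add(-3, x), z) = Mul(z, Add(-3, x)))
w = 21 (w = Add(4, Mul(-1, -17)) = Add(4, 17) = 21)
Mul(Add(Function('N')(12, Add(5, 1)), w), 124) = Mul(Add(Mul(12, Add(-3, Add(5, 1))), 21), 124) = Mul(Add(Mul(12, Add(-3, 6)), 21), 124) = Mul(Add(Mul(12, 3), 21), 124) = Mul(Add(36, 21), 124) = Mul(57, 124) = 7068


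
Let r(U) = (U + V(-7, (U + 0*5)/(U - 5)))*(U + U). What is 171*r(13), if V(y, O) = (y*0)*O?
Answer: 57798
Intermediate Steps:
V(y, O) = 0 (V(y, O) = 0*O = 0)
r(U) = 2*U² (r(U) = (U + 0)*(U + U) = U*(2*U) = 2*U²)
171*r(13) = 171*(2*13²) = 171*(2*169) = 171*338 = 57798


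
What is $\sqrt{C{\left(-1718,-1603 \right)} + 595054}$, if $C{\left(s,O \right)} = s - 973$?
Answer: $\sqrt{592363} \approx 769.65$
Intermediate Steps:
$C{\left(s,O \right)} = -973 + s$
$\sqrt{C{\left(-1718,-1603 \right)} + 595054} = \sqrt{\left(-973 - 1718\right) + 595054} = \sqrt{-2691 + 595054} = \sqrt{592363}$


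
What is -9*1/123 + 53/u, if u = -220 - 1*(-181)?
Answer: -2290/1599 ≈ -1.4321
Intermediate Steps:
u = -39 (u = -220 + 181 = -39)
-9*1/123 + 53/u = -9*1/123 + 53/(-39) = -9*1/123 + 53*(-1/39) = -3/41 - 53/39 = -2290/1599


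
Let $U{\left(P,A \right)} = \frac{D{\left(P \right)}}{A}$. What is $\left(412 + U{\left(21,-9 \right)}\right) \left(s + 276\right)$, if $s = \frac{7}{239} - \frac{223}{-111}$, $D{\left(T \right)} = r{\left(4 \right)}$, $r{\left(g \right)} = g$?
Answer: $\frac{27320992912}{238761} \approx 1.1443 \cdot 10^{5}$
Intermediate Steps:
$D{\left(T \right)} = 4$
$U{\left(P,A \right)} = \frac{4}{A}$
$s = \frac{54074}{26529}$ ($s = 7 \cdot \frac{1}{239} - - \frac{223}{111} = \frac{7}{239} + \frac{223}{111} = \frac{54074}{26529} \approx 2.0383$)
$\left(412 + U{\left(21,-9 \right)}\right) \left(s + 276\right) = \left(412 + \frac{4}{-9}\right) \left(\frac{54074}{26529} + 276\right) = \left(412 + 4 \left(- \frac{1}{9}\right)\right) \frac{7376078}{26529} = \left(412 - \frac{4}{9}\right) \frac{7376078}{26529} = \frac{3704}{9} \cdot \frac{7376078}{26529} = \frac{27320992912}{238761}$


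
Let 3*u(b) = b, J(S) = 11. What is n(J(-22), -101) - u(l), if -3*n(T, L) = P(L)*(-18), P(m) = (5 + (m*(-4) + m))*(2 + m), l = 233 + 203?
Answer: -549292/3 ≈ -1.8310e+5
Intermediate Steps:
l = 436
P(m) = (2 + m)*(5 - 3*m) (P(m) = (5 + (-4*m + m))*(2 + m) = (5 - 3*m)*(2 + m) = (2 + m)*(5 - 3*m))
u(b) = b/3
n(T, L) = 60 - 18*L**2 - 6*L (n(T, L) = -(10 - L - 3*L**2)*(-18)/3 = -(-180 + 18*L + 54*L**2)/3 = 60 - 18*L**2 - 6*L)
n(J(-22), -101) - u(l) = (60 - 18*(-101)**2 - 6*(-101)) - 436/3 = (60 - 18*10201 + 606) - 1*436/3 = (60 - 183618 + 606) - 436/3 = -182952 - 436/3 = -549292/3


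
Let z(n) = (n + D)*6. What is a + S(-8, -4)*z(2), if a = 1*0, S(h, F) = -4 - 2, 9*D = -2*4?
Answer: -40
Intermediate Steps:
D = -8/9 (D = (-2*4)/9 = (1/9)*(-8) = -8/9 ≈ -0.88889)
S(h, F) = -6
a = 0
z(n) = -16/3 + 6*n (z(n) = (n - 8/9)*6 = (-8/9 + n)*6 = -16/3 + 6*n)
a + S(-8, -4)*z(2) = 0 - 6*(-16/3 + 6*2) = 0 - 6*(-16/3 + 12) = 0 - 6*20/3 = 0 - 40 = -40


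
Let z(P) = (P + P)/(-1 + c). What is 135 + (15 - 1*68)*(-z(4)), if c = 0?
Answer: -289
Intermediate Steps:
z(P) = -2*P (z(P) = (P + P)/(-1 + 0) = (2*P)/(-1) = (2*P)*(-1) = -2*P)
135 + (15 - 1*68)*(-z(4)) = 135 + (15 - 1*68)*(-(-2)*4) = 135 + (15 - 68)*(-1*(-8)) = 135 - 53*8 = 135 - 424 = -289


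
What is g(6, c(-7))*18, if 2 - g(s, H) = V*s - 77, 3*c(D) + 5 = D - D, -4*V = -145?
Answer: -2493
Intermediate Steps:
V = 145/4 (V = -¼*(-145) = 145/4 ≈ 36.250)
c(D) = -5/3 (c(D) = -5/3 + (D - D)/3 = -5/3 + (⅓)*0 = -5/3 + 0 = -5/3)
g(s, H) = 79 - 145*s/4 (g(s, H) = 2 - (145*s/4 - 77) = 2 - (-77 + 145*s/4) = 2 + (77 - 145*s/4) = 79 - 145*s/4)
g(6, c(-7))*18 = (79 - 145/4*6)*18 = (79 - 435/2)*18 = -277/2*18 = -2493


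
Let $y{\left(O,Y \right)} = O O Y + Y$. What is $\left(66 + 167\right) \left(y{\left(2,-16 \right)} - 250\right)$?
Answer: $-76890$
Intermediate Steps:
$y{\left(O,Y \right)} = Y + Y O^{2}$ ($y{\left(O,Y \right)} = O^{2} Y + Y = Y O^{2} + Y = Y + Y O^{2}$)
$\left(66 + 167\right) \left(y{\left(2,-16 \right)} - 250\right) = \left(66 + 167\right) \left(- 16 \left(1 + 2^{2}\right) - 250\right) = 233 \left(- 16 \left(1 + 4\right) - 250\right) = 233 \left(\left(-16\right) 5 - 250\right) = 233 \left(-80 - 250\right) = 233 \left(-330\right) = -76890$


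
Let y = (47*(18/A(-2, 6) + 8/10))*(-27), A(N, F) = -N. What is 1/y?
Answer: -5/62181 ≈ -8.0410e-5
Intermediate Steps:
y = -62181/5 (y = (47*(18/((-1*(-2))) + 8/10))*(-27) = (47*(18/2 + 8*(1/10)))*(-27) = (47*(18*(1/2) + 4/5))*(-27) = (47*(9 + 4/5))*(-27) = (47*(49/5))*(-27) = (2303/5)*(-27) = -62181/5 ≈ -12436.)
1/y = 1/(-62181/5) = -5/62181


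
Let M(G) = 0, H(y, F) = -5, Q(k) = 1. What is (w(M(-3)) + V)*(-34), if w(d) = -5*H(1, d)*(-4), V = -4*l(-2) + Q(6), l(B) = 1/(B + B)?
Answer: 3332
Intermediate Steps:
l(B) = 1/(2*B)
V = 2 (V = -2/(-2) + 1 = -2*(-1)/2 + 1 = -4*(-1/4) + 1 = 1 + 1 = 2)
w(d) = -100 (w(d) = -5*(-5)*(-4) = 25*(-4) = -100)
(w(M(-3)) + V)*(-34) = (-100 + 2)*(-34) = -98*(-34) = 3332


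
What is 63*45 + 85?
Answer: 2920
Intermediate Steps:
63*45 + 85 = 2835 + 85 = 2920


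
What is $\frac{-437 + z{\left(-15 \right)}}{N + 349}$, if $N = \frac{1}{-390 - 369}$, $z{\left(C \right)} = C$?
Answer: $- \frac{171534}{132445} \approx -1.2951$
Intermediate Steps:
$N = - \frac{1}{759}$ ($N = \frac{1}{-759} = - \frac{1}{759} \approx -0.0013175$)
$\frac{-437 + z{\left(-15 \right)}}{N + 349} = \frac{-437 - 15}{- \frac{1}{759} + 349} = - \frac{452}{\frac{264890}{759}} = \left(-452\right) \frac{759}{264890} = - \frac{171534}{132445}$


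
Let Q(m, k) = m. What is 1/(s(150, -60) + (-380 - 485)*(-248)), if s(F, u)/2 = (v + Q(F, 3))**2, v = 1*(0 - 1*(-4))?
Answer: 1/261952 ≈ 3.8175e-6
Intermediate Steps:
v = 4 (v = 1*(0 + 4) = 1*4 = 4)
s(F, u) = 2*(4 + F)**2
1/(s(150, -60) + (-380 - 485)*(-248)) = 1/(2*(4 + 150)**2 + (-380 - 485)*(-248)) = 1/(2*154**2 - 865*(-248)) = 1/(2*23716 + 214520) = 1/(47432 + 214520) = 1/261952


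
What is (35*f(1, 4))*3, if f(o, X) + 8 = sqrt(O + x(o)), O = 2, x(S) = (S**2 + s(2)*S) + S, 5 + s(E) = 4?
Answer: -840 + 105*sqrt(3) ≈ -658.13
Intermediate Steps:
s(E) = -1 (s(E) = -5 + 4 = -1)
x(S) = S**2 (x(S) = (S**2 - S) + S = S**2)
f(o, X) = -8 + sqrt(2 + o**2)
(35*f(1, 4))*3 = (35*(-8 + sqrt(2 + 1**2)))*3 = (35*(-8 + sqrt(2 + 1)))*3 = (35*(-8 + sqrt(3)))*3 = (-280 + 35*sqrt(3))*3 = -840 + 105*sqrt(3)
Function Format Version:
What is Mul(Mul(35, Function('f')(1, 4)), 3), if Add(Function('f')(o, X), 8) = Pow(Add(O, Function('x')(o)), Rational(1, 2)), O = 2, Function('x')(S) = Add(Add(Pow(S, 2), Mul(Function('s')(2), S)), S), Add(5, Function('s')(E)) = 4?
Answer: Add(-840, Mul(105, Pow(3, Rational(1, 2)))) ≈ -658.13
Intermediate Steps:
Function('s')(E) = -1 (Function('s')(E) = Add(-5, 4) = -1)
Function('x')(S) = Pow(S, 2) (Function('x')(S) = Add(Add(Pow(S, 2), Mul(-1, S)), S) = Pow(S, 2))
Function('f')(o, X) = Add(-8, Pow(Add(2, Pow(o, 2)), Rational(1, 2)))
Mul(Mul(35, Function('f')(1, 4)), 3) = Mul(Mul(35, Add(-8, Pow(Add(2, Pow(1, 2)), Rational(1, 2)))), 3) = Mul(Mul(35, Add(-8, Pow(Add(2, 1), Rational(1, 2)))), 3) = Mul(Mul(35, Add(-8, Pow(3, Rational(1, 2)))), 3) = Mul(Add(-280, Mul(35, Pow(3, Rational(1, 2)))), 3) = Add(-840, Mul(105, Pow(3, Rational(1, 2))))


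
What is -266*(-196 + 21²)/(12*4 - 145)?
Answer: 65170/97 ≈ 671.86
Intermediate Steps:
-266*(-196 + 21²)/(12*4 - 145) = -266*(-196 + 441)/(48 - 145) = -266/((-97/245)) = -266/((-97*1/245)) = -266/(-97/245) = -266*(-245/97) = 65170/97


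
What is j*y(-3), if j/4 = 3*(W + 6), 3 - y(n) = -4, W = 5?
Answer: 924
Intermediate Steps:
y(n) = 7 (y(n) = 3 - 1*(-4) = 3 + 4 = 7)
j = 132 (j = 4*(3*(5 + 6)) = 4*(3*11) = 4*33 = 132)
j*y(-3) = 132*7 = 924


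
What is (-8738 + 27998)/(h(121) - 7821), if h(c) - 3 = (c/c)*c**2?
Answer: 19260/6823 ≈ 2.8228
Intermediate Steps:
h(c) = 3 + c**2 (h(c) = 3 + (c/c)*c**2 = 3 + 1*c**2 = 3 + c**2)
(-8738 + 27998)/(h(121) - 7821) = (-8738 + 27998)/((3 + 121**2) - 7821) = 19260/((3 + 14641) - 7821) = 19260/(14644 - 7821) = 19260/6823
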